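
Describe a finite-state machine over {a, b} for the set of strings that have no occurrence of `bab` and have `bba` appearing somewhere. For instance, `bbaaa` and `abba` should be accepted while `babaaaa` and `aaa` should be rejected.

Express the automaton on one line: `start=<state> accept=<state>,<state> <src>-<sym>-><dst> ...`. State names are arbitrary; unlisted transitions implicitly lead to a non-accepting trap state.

start=s0 accept=s5,s8,s10 s0-a->s0 s0-b->s1 s1-a->s2 s1-b->s3 s2-a->s0 s2-b->s4 s3-a->s5 s3-b->s3 s4-a->s6 s4-b->s7 s5-a->s8 s5-b->s9 s6-a->s6 s6-b->s4 s7-a->s9 s7-b->s7 s8-a->s8 s8-b->s10 s9-a->s9 s9-b->s9 s10-a->s5 s10-b->s10

Build one automaton per condition and run them in lockstep. One (4 states) tracks partial matches of the forbidden pattern `bab`; the other (4 states) tracks whether and how much of `bba` has been seen. Each combined state is a pair, one component from each; accept when both components accept.
With 11 states:
          a    b  
>  s0     s0   s1 
   s1     s2   s3 
   s2     s0   s4 
   s3     s5   s3 
   s4     s6   s7 
 * s5     s8   s9 
   s6     s6   s4 
   s7     s9   s7 
 * s8     s8  s10 
   s9     s9   s9 
 * s10    s5  s10 
(> = start, * = accepting)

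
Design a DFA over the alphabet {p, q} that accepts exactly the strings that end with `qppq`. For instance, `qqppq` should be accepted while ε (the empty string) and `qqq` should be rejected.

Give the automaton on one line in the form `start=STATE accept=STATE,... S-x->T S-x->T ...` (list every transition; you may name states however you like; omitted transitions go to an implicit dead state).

start=A accept=E A-p->A A-q->B B-p->C B-q->B C-p->D C-q->B D-p->A D-q->E E-p->C E-q->B

Remember how much of `qppq` the current input suffix matches. State A means no match yet; B means the last symbol is `q`; C means the last 2 symbols are `qp`; D means the last 3 symbols are `qpp`; E means the last 4 symbols are `qppq`. Only E accepts. On a mismatch, fall back to the longest proper suffix that is still a prefix of `qppq`.
A 5-state machine:
       p  q 
>  A   A  B 
   B   C  B 
   C   D  B 
   D   A  E 
 * E   C  B 
(> = start, * = accepting)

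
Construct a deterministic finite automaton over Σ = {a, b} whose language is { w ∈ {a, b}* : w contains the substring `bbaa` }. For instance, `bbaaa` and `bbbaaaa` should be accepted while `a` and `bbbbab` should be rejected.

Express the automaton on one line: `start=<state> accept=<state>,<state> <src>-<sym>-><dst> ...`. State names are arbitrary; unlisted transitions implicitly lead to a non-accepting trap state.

Track how much of `bbaa` has been matched so far: state q0 is no progress, q4 is the absorbing accept state reached once `bbaa` has occurred. Intermediate states record partial matches; on a mismatch, fall back to the longest reusable overlap.
A 5-state machine:
        a   b  
>  q0   q0  q1 
   q1   q0  q2 
   q2   q3  q2 
   q3   q4  q1 
 * q4   q4  q4 
(> = start, * = accepting)

start=q0 accept=q4 q0-a->q0 q0-b->q1 q1-a->q0 q1-b->q2 q2-a->q3 q2-b->q2 q3-a->q4 q3-b->q1 q4-a->q4 q4-b->q4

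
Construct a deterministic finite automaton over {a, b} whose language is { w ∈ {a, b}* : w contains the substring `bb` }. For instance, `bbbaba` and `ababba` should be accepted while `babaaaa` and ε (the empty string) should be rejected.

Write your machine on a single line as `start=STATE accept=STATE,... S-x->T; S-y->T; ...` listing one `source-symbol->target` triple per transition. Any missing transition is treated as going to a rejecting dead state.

start=q0; accept=q2; q0-a->q0; q0-b->q1; q1-a->q0; q1-b->q2; q2-a->q2; q2-b->q2

States q0..q1 record the length of the longest prefix of `bb` that matches the current input suffix. Reaching q2 means `bb` has been seen, and we stay there forever. Accept from q2.
With 3 states:
        a   b  
>  q0   q0  q1 
   q1   q0  q2 
 * q2   q2  q2 
(> = start, * = accepting)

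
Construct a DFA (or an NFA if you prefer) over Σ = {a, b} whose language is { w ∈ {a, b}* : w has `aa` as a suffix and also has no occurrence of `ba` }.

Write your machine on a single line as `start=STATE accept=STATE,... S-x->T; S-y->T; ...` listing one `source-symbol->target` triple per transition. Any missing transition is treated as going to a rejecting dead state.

Run two small machines in parallel and take their product. The first has 3 states tracking how much of the suffix `aa` has currently been matched; the second has 3 states tracking partial matches of the forbidden pattern `ba`. A product state is a pair (one from each), accepting exactly when both do.
        a   b  
>  q0   q1  q2 
   q1   q3  q2 
   q2   q4  q2 
 * q3   q3  q2 
   q4   q5  q6 
   q5   q5  q6 
   q6   q4  q6 
(> = start, * = accepting)

start=q0; accept=q3; q0-a->q1; q0-b->q2; q1-a->q3; q1-b->q2; q2-a->q4; q2-b->q2; q3-a->q3; q3-b->q2; q4-a->q5; q4-b->q6; q5-a->q5; q5-b->q6; q6-a->q4; q6-b->q6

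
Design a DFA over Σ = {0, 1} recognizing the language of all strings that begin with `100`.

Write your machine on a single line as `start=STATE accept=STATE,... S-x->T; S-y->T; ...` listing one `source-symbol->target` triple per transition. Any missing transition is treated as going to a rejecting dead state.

start=A; accept=D; A-0->E; A-1->B; B-0->C; B-1->E; C-0->D; C-1->E; D-0->D; D-1->D; E-0->E; E-1->E

Check the first 3 symbols one by one: A through C record how many have matched `100` so far; any wrong symbol goes to the dead state E. After all 3 match we enter the accepting sink D.
       0  1 
>  A   E  B 
   B   C  E 
   C   D  E 
 * D   D  D 
   E   E  E 
(> = start, * = accepting)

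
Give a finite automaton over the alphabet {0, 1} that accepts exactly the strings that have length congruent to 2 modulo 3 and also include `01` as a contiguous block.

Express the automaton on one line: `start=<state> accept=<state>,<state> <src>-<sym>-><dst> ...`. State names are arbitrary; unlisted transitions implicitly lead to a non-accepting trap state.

Build one automaton per condition and run them in lockstep. The first has 3 states tracking the input length modulo 3; the second has 3 states tracking whether and how much of `01` has been seen. A product state is a pair (one from each), accepting exactly when both do.
9 states suffice.
        0   1  
>  s0   s1  s2 
   s1   s3  s4 
   s2   s3  s5 
   s3   s6  s7 
 * s4   s7  s7 
   s5   s6  s0 
   s6   s1  s8 
   s7   s8  s8 
   s8   s4  s4 
(> = start, * = accepting)

start=s0 accept=s4 s0-0->s1 s0-1->s2 s1-0->s3 s1-1->s4 s2-0->s3 s2-1->s5 s3-0->s6 s3-1->s7 s4-0->s7 s4-1->s7 s5-0->s6 s5-1->s0 s6-0->s1 s6-1->s8 s7-0->s8 s7-1->s8 s8-0->s4 s8-1->s4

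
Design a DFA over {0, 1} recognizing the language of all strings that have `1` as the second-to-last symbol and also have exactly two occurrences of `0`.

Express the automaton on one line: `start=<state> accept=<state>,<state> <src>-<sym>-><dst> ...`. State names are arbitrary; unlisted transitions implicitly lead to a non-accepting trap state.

start=S0 accept=S9,S13 S0-0->S1 S0-1->S2 S1-0->S3 S1-1->S4 S2-0->S5 S2-1->S6 S3-0->S7 S3-1->S8 S4-0->S9 S4-1->S10 S5-0->S3 S5-1->S4 S6-0->S5 S6-1->S6 S7-0->S7 S7-1->S11 S8-0->S12 S8-1->S13 S9-0->S7 S9-1->S8 S10-0->S9 S10-1->S10 S11-0->S12 S11-1->S14 S12-0->S7 S12-1->S11 S13-0->S12 S13-1->S13 S14-0->S12 S14-1->S14

Handle the two conditions separately and then intersect. One (7 states) tracks the last 2 symbols read; the other (4 states) tracks the count of `0`s, saturating at 3. Each combined state is a pair, one component from each; accept when both components accept.
          0    1  
>  S0     S1   S2 
   S1     S3   S4 
   S2     S5   S6 
   S3     S7   S8 
   S4     S9  S10 
   S5     S3   S4 
   S6     S5   S6 
   S7     S7  S11 
   S8    S12  S13 
 * S9     S7   S8 
   S10    S9  S10 
   S11   S12  S14 
   S12    S7  S11 
 * S13   S12  S13 
   S14   S12  S14 
(> = start, * = accepting)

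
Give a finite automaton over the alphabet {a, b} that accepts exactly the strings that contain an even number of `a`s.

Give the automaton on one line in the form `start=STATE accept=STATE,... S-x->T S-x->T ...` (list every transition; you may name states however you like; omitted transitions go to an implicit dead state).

start=S0 accept=S0 S0-a->S1 S0-b->S0 S1-a->S0 S1-b->S1

The only thing that matters is how many `a`s have appeared, reduced mod 2. Use one state per residue: S0 for 0, …, S1 for 1. Reading `a` moves to the next residue; anything else stays put. S0 is accepting.
With 2 states:
        a   b  
>* S0   S1  S0 
   S1   S0  S1 
(> = start, * = accepting)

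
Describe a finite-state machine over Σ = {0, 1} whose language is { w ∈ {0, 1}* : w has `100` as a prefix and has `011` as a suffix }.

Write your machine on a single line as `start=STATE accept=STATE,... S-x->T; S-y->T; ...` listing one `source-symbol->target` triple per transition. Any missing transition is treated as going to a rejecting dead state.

start=S0; accept=S6; S0-0->S1; S0-1->S2; S1-0->S1; S1-1->S1; S2-0->S3; S2-1->S1; S3-0->S4; S3-1->S1; S4-0->S4; S4-1->S5; S5-0->S4; S5-1->S6; S6-0->S4; S6-1->S7; S7-0->S4; S7-1->S7

Build one automaton per condition and run them in lockstep. One (5 states) tracks whether the input so far still matches the prefix `100`; the other (4 states) tracks how much of the suffix `011` has currently been matched. Each combined state is a pair, one component from each; accept when both components accept. Equivalent product states are then merged.
        0   1  
>  S0   S1  S2 
   S1   S1  S1 
   S2   S3  S1 
   S3   S4  S1 
   S4   S4  S5 
   S5   S4  S6 
 * S6   S4  S7 
   S7   S4  S7 
(> = start, * = accepting)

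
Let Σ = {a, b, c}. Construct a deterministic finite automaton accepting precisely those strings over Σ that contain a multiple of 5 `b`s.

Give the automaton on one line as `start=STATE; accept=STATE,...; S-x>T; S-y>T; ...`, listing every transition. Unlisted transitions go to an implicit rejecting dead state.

start=q0; accept=q0; q0-a>q0; q0-b>q1; q0-c>q0; q1-a>q1; q1-b>q2; q1-c>q1; q2-a>q2; q2-b>q3; q2-c>q2; q3-a>q3; q3-b>q4; q3-c>q3; q4-a>q4; q4-b>q0; q4-c>q4

The only thing that matters is how many `b`s have appeared, reduced mod 5. Use one state per residue: q0 for 0, …, q4 for 4. Reading `b` moves to the next residue; anything else stays put. q0 is accepting.
        a   b   c  
>* q0   q0  q1  q0 
   q1   q1  q2  q1 
   q2   q2  q3  q2 
   q3   q3  q4  q3 
   q4   q4  q0  q4 
(> = start, * = accepting)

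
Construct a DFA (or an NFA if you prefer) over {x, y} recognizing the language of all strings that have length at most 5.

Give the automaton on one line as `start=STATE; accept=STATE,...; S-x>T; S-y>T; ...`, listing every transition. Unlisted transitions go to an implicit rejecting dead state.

start=q0; accept=q0,q1,q2,q3,q4,q5; q0-x>q1; q0-y>q1; q1-x>q2; q1-y>q2; q2-x>q3; q2-y>q3; q3-x>q4; q3-y>q4; q4-x>q5; q4-y>q5; q5-x>q6; q5-y>q6; q6-x>q6; q6-y>q6

Count input length up to 6: every symbol moves from q0 toward q6, which means 'more than 5' and absorbs. Accept from {q0, q1, q2, q3, q4, q5}.
7 states suffice.
        x   y  
>* q0   q1  q1 
 * q1   q2  q2 
 * q2   q3  q3 
 * q3   q4  q4 
 * q4   q5  q5 
 * q5   q6  q6 
   q6   q6  q6 
(> = start, * = accepting)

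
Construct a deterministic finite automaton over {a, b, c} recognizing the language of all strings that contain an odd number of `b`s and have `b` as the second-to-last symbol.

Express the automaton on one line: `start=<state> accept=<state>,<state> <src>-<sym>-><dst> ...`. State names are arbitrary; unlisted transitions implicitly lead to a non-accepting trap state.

Run two small machines in parallel and take their product. The first has 2 states tracking the count of `b`s modulo 2; the second has 13 states tracking the last 2 symbols read. A product state is a pair (one from each), accepting exactly when both do. After merging equivalent states the machine shrinks.
6 states suffice.
        a   b   c  
>  S0   S0  S1  S0 
   S1   S2  S3  S2 
 * S2   S4  S3  S4 
   S3   S0  S5  S0 
   S4   S4  S3  S4 
 * S5   S2  S3  S2 
(> = start, * = accepting)

start=S0 accept=S2,S5 S0-a->S0 S0-b->S1 S0-c->S0 S1-a->S2 S1-b->S3 S1-c->S2 S2-a->S4 S2-b->S3 S2-c->S4 S3-a->S0 S3-b->S5 S3-c->S0 S4-a->S4 S4-b->S3 S4-c->S4 S5-a->S2 S5-b->S3 S5-c->S2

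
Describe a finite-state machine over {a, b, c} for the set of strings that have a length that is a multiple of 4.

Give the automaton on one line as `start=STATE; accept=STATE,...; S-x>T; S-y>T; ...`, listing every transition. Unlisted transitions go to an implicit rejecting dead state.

start=q0; accept=q0; q0-a>q1; q0-b>q1; q0-c>q1; q1-a>q2; q1-b>q2; q1-c>q2; q2-a>q3; q2-b>q3; q2-c>q3; q3-a>q0; q3-b>q0; q3-c>q0

Count input length modulo 4: every symbol advances one step around the cycle q0 → q1 → q2 → q3 → q0. Accept at q0.
        a   b   c  
>* q0   q1  q1  q1 
   q1   q2  q2  q2 
   q2   q3  q3  q3 
   q3   q0  q0  q0 
(> = start, * = accepting)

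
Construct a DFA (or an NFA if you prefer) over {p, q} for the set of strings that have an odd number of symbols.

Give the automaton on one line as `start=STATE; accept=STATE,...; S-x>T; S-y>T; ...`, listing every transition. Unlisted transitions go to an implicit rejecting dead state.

Count input length modulo 2: every symbol advances one step around the cycle A → B → A. Accept at B.
       p  q 
>  A   B  B 
 * B   A  A 
(> = start, * = accepting)

start=A; accept=B; A-p>B; A-q>B; B-p>A; B-q>A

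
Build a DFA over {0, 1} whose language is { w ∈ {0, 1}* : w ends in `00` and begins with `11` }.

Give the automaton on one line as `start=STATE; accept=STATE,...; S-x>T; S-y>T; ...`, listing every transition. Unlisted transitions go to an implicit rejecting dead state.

Build one automaton per condition and run them in lockstep. The first has 3 states tracking how much of the suffix `00` has currently been matched; the second has 4 states tracking whether the input so far still matches the prefix `11`. A product state is a pair (one from each), accepting exactly when both do. Minimizing collapses redundant product states.
       0  1 
>  A   B  C 
   B   B  B 
   C   B  D 
   D   E  D 
   E   F  D 
 * F   F  D 
(> = start, * = accepting)

start=A; accept=F; A-0>B; A-1>C; B-0>B; B-1>B; C-0>B; C-1>D; D-0>E; D-1>D; E-0>F; E-1>D; F-0>F; F-1>D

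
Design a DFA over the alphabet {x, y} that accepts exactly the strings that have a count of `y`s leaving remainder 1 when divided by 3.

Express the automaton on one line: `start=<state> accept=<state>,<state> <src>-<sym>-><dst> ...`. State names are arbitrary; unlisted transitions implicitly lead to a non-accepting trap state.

Keep the running count of `y`s modulo 3: each `y` advances along the cycle q0 → q1 → q2 → q0 while other symbols loop. Accept at q1.
        x   y  
>  q0   q0  q1 
 * q1   q1  q2 
   q2   q2  q0 
(> = start, * = accepting)

start=q0 accept=q1 q0-x->q0 q0-y->q1 q1-x->q1 q1-y->q2 q2-x->q2 q2-y->q0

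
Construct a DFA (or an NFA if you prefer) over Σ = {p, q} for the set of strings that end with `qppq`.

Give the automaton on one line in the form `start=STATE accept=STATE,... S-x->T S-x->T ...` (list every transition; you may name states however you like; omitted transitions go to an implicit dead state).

Let each state record the length of the longest suffix of the input read so far that is also a prefix of `qppq`. B means the last symbol is `q`; C means the last 2 symbols are `qp`; D means the last 3 symbols are `qpp`; E means the last 4 symbols are `qppq`. Accept only at E, where the string currently ends in `qppq`.
A 5-state machine:
       p  q 
>  A   A  B 
   B   C  B 
   C   D  B 
   D   A  E 
 * E   C  B 
(> = start, * = accepting)

start=A accept=E A-p->A A-q->B B-p->C B-q->B C-p->D C-q->B D-p->A D-q->E E-p->C E-q->B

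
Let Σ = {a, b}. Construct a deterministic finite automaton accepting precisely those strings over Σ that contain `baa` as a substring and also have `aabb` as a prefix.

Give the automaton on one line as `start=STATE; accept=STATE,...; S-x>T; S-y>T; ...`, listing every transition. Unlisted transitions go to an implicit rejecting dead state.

start=q0; accept=q7; q0-a>q1; q0-b>q2; q1-a>q3; q1-b>q2; q2-a>q2; q2-b>q2; q3-a>q2; q3-b>q4; q4-a>q2; q4-b>q5; q5-a>q6; q5-b>q5; q6-a>q7; q6-b>q5; q7-a>q7; q7-b>q7

Handle the two conditions separately and then intersect. One (4 states) tracks whether and how much of `baa` has been seen; the other (6 states) tracks whether the input so far still matches the prefix `aabb`. Each combined state is a pair, one component from each; accept when both components accept. After merging equivalent states the machine shrinks.
8 states suffice.
        a   b  
>  q0   q1  q2 
   q1   q3  q2 
   q2   q2  q2 
   q3   q2  q4 
   q4   q2  q5 
   q5   q6  q5 
   q6   q7  q5 
 * q7   q7  q7 
(> = start, * = accepting)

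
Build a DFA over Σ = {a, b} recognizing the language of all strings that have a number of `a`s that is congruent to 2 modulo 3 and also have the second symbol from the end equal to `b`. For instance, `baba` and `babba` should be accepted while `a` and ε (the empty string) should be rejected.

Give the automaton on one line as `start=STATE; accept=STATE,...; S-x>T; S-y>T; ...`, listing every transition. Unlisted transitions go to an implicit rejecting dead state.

Build one automaton per condition and run them in lockstep. The first has 3 states tracking the count of `a`s modulo 3; the second has 7 states tracking the last 2 symbols read. A product state is a pair (one from each), accepting exactly when both do. After merging equivalent states the machine shrinks.
A 7-state machine:
        a   b  
>  S0   S1  S0 
   S1   S2  S3 
   S2   S0  S4 
   S3   S5  S3 
   S4   S0  S6 
 * S5   S0  S4 
 * S6   S0  S6 
(> = start, * = accepting)

start=S0; accept=S5,S6; S0-a>S1; S0-b>S0; S1-a>S2; S1-b>S3; S2-a>S0; S2-b>S4; S3-a>S5; S3-b>S3; S4-a>S0; S4-b>S6; S5-a>S0; S5-b>S4; S6-a>S0; S6-b>S6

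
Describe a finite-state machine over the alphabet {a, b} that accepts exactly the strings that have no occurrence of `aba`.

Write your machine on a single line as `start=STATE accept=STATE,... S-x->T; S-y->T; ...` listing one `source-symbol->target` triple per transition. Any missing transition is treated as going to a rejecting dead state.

Track partial matches of the forbidden pattern `aba`. State s3 is a dead state reached once `aba` has occurred; every other state accepts. s0 means no part of `aba` is currently matched.
4 states suffice.
        a   b  
>* s0   s1  s0 
 * s1   s1  s2 
 * s2   s3  s0 
   s3   s3  s3 
(> = start, * = accepting)

start=s0; accept=s0,s1,s2; s0-a->s1; s0-b->s0; s1-a->s1; s1-b->s2; s2-a->s3; s2-b->s0; s3-a->s3; s3-b->s3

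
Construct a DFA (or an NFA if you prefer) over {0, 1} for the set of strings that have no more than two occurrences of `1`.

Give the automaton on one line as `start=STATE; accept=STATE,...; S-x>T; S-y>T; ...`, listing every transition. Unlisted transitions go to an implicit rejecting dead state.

Count `1`s, saturating at 3: states A through C mean 0 through 2 `1`s seen; D means more than 2. Each `1` increments (capped at D); other symbols loop. Accept from {A, B, C}.
A 4-state machine:
       0  1 
>* A   A  B 
 * B   B  C 
 * C   C  D 
   D   D  D 
(> = start, * = accepting)

start=A; accept=A,B,C; A-0>A; A-1>B; B-0>B; B-1>C; C-0>C; C-1>D; D-0>D; D-1>D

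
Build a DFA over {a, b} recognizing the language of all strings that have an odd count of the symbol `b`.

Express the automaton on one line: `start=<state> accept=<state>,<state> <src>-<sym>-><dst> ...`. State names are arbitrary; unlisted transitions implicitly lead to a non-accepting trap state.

start=s0 accept=s1 s0-a->s0 s0-b->s1 s1-a->s1 s1-b->s0

The only thing that matters is how many `b`s have appeared, reduced mod 2. Use one state per residue: s0 for 0, …, s1 for 1. Reading `b` moves to the next residue; anything else stays put. s1 is accepting.
A 2-state machine:
        a   b  
>  s0   s0  s1 
 * s1   s1  s0 
(> = start, * = accepting)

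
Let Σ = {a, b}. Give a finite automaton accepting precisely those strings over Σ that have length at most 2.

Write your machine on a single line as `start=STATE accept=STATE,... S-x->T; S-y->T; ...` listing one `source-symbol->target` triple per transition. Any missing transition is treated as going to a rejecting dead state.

Count input length up to 3: every symbol moves from s0 toward s3, which means 'more than 2' and absorbs. Accept from {s0, s1, s2}.
        a   b  
>* s0   s1  s1 
 * s1   s2  s2 
 * s2   s3  s3 
   s3   s3  s3 
(> = start, * = accepting)

start=s0; accept=s0,s1,s2; s0-a->s1; s0-b->s1; s1-a->s2; s1-b->s2; s2-a->s3; s2-b->s3; s3-a->s3; s3-b->s3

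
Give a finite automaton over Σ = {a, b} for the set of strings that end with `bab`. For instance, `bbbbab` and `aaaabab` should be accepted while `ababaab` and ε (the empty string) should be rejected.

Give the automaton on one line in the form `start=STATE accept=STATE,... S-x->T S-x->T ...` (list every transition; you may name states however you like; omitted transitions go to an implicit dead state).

Let each state record the length of the longest suffix of the input read so far that is also a prefix of `bab`. q1 means the last symbol is `b`; q2 means the last 2 symbols are `ba`; q3 means the last 3 symbols are `bab`. Accept only at q3, where the string currently ends in `bab`.
A 4-state machine:
        a   b  
>  q0   q0  q1 
   q1   q2  q1 
   q2   q0  q3 
 * q3   q2  q1 
(> = start, * = accepting)

start=q0 accept=q3 q0-a->q0 q0-b->q1 q1-a->q2 q1-b->q1 q2-a->q0 q2-b->q3 q3-a->q2 q3-b->q1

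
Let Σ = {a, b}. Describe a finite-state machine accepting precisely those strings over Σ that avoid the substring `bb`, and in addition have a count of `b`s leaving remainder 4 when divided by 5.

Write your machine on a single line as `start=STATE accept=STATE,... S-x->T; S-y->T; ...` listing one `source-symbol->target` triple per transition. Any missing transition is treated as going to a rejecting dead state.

start=s0; accept=s8,s9; s0-a->s0; s0-b->s1; s1-a->s2; s1-b->s3; s2-a->s2; s2-b->s4; s3-a->s3; s3-b->s3; s4-a->s5; s4-b->s3; s5-a->s5; s5-b->s6; s6-a->s7; s6-b->s3; s7-a->s7; s7-b->s8; s8-a->s9; s8-b->s3; s9-a->s9; s9-b->s10; s10-a->s0; s10-b->s3

Handle the two conditions separately and then intersect. One (3 states) tracks partial matches of the forbidden pattern `bb`; the other (5 states) tracks the count of `b`s modulo 5. Each combined state is a pair, one component from each; accept when both components accept. After merging equivalent states the machine shrinks.
11 states suffice.
          a    b  
>  s0     s0   s1 
   s1     s2   s3 
   s2     s2   s4 
   s3     s3   s3 
   s4     s5   s3 
   s5     s5   s6 
   s6     s7   s3 
   s7     s7   s8 
 * s8     s9   s3 
 * s9     s9  s10 
   s10    s0   s3 
(> = start, * = accepting)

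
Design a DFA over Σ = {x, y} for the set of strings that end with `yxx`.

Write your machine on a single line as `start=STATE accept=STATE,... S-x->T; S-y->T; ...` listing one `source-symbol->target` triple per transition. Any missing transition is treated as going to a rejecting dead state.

start=A; accept=D; A-x->A; A-y->B; B-x->C; B-y->B; C-x->D; C-y->B; D-x->A; D-y->B

Let each state record the length of the longest suffix of the input read so far that is also a prefix of `yxx`. B means the last symbol is `y`; C means the last 2 symbols are `yx`; D means the last 3 symbols are `yxx`. Accept only at D, where the string currently ends in `yxx`.
4 states suffice.
       x  y 
>  A   A  B 
   B   C  B 
   C   D  B 
 * D   A  B 
(> = start, * = accepting)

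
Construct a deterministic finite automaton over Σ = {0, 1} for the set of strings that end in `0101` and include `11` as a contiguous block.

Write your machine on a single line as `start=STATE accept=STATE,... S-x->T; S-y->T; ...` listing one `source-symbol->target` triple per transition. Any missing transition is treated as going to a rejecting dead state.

Handle the two conditions separately and then intersect. One (5 states) tracks how much of the suffix `0101` has currently been matched; the other (3 states) tracks whether and how much of `11` has been seen. Each combined state is a pair, one component from each; accept when both components accept. Minimizing collapses redundant product states.
7 states suffice.
        0   1  
>  s0   s0  s1 
   s1   s0  s2 
   s2   s3  s2 
   s3   s3  s4 
   s4   s5  s2 
   s5   s3  s6 
 * s6   s5  s2 
(> = start, * = accepting)

start=s0; accept=s6; s0-0->s0; s0-1->s1; s1-0->s0; s1-1->s2; s2-0->s3; s2-1->s2; s3-0->s3; s3-1->s4; s4-0->s5; s4-1->s2; s5-0->s3; s5-1->s6; s6-0->s5; s6-1->s2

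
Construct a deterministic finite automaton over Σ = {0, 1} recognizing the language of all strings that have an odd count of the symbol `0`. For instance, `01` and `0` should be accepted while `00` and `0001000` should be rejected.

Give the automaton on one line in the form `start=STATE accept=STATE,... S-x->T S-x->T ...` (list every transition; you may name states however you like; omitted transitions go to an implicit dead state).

The only thing that matters is how many `0`s have appeared, reduced mod 2. Use one state per residue: s0 for 0, …, s1 for 1. Reading `0` moves to the next residue; anything else stays put. s1 is accepting.
2 states suffice.
        0   1  
>  s0   s1  s0 
 * s1   s0  s1 
(> = start, * = accepting)

start=s0 accept=s1 s0-0->s1 s0-1->s0 s1-0->s0 s1-1->s1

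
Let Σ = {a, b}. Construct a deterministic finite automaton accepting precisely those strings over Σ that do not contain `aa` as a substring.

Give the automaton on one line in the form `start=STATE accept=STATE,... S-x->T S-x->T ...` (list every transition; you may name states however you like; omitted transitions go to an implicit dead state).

This is the complement of 'contains `aa`'. Use the same substring-matching states — q0 through q2 holding how much of `aa` has just been matched — but flip the accepting set: everything except the trap q2 accepts.
        a   b  
>* q0   q1  q0 
 * q1   q2  q0 
   q2   q2  q2 
(> = start, * = accepting)

start=q0 accept=q0,q1 q0-a->q1 q0-b->q0 q1-a->q2 q1-b->q0 q2-a->q2 q2-b->q2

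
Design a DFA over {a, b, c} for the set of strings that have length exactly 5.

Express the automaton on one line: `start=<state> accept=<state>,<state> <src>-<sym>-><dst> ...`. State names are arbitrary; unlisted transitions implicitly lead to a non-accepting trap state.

Count input length up to 6: every symbol moves from q0 toward q6, which means 'more than 5' and absorbs. Accept from {q5}.
A 7-state machine:
        a   b   c  
>  q0   q1  q1  q1 
   q1   q2  q2  q2 
   q2   q3  q3  q3 
   q3   q4  q4  q4 
   q4   q5  q5  q5 
 * q5   q6  q6  q6 
   q6   q6  q6  q6 
(> = start, * = accepting)

start=q0 accept=q5 q0-a->q1 q0-b->q1 q0-c->q1 q1-a->q2 q1-b->q2 q1-c->q2 q2-a->q3 q2-b->q3 q2-c->q3 q3-a->q4 q3-b->q4 q3-c->q4 q4-a->q5 q4-b->q5 q4-c->q5 q5-a->q6 q5-b->q6 q5-c->q6 q6-a->q6 q6-b->q6 q6-c->q6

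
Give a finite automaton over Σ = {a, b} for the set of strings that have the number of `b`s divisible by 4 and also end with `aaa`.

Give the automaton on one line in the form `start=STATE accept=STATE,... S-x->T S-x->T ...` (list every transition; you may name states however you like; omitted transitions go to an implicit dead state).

Run two small machines in parallel and take their product. The first has 4 states tracking the count of `b`s modulo 4; the second has 4 states tracking how much of the suffix `aaa` has currently been matched. A product state is a pair (one from each), accepting exactly when both do.
16 states suffice.
          a    b  
>  q0     q1   q2 
   q1     q3   q2 
   q2     q4   q5 
   q3     q6   q2 
   q4     q7   q5 
   q5     q8   q9 
 * q6     q6   q2 
   q7    q10   q5 
   q8    q11   q9 
   q9    q12   q0 
   q10   q10   q5 
   q11   q13   q9 
   q12   q14   q0 
   q13   q13   q9 
   q14   q15   q0 
   q15   q15   q0 
(> = start, * = accepting)

start=q0 accept=q6 q0-a->q1 q0-b->q2 q1-a->q3 q1-b->q2 q2-a->q4 q2-b->q5 q3-a->q6 q3-b->q2 q4-a->q7 q4-b->q5 q5-a->q8 q5-b->q9 q6-a->q6 q6-b->q2 q7-a->q10 q7-b->q5 q8-a->q11 q8-b->q9 q9-a->q12 q9-b->q0 q10-a->q10 q10-b->q5 q11-a->q13 q11-b->q9 q12-a->q14 q12-b->q0 q13-a->q13 q13-b->q9 q14-a->q15 q14-b->q0 q15-a->q15 q15-b->q0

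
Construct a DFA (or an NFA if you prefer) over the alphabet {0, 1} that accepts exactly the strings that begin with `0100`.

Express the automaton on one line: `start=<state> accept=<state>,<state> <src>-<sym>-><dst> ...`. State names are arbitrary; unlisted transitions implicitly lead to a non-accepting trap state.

start=q0 accept=q4 q0-0->q1 q0-1->q5 q1-0->q5 q1-1->q2 q2-0->q3 q2-1->q5 q3-0->q4 q3-1->q5 q4-0->q4 q4-1->q4 q5-0->q5 q5-1->q5

Walk along `0100` while the input agrees: from q0 take `0` to q1, and so on. Any deviation drops to the rejecting sink q5. Once q4 is reached the prefix is confirmed and every continuation is accepted.
        0   1  
>  q0   q1  q5 
   q1   q5  q2 
   q2   q3  q5 
   q3   q4  q5 
 * q4   q4  q4 
   q5   q5  q5 
(> = start, * = accepting)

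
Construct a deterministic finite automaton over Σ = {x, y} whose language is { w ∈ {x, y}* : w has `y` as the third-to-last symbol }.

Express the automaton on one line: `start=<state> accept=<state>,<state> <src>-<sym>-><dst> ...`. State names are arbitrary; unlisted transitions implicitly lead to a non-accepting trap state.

start=s0 accept=s11,s12,s13,s14 s0-x->s1 s0-y->s2 s1-x->s3 s1-y->s4 s2-x->s5 s2-y->s6 s3-x->s7 s3-y->s8 s4-x->s9 s4-y->s10 s5-x->s11 s5-y->s12 s6-x->s13 s6-y->s14 s7-x->s7 s7-y->s8 s8-x->s9 s8-y->s10 s9-x->s11 s9-y->s12 s10-x->s13 s10-y->s14 s11-x->s7 s11-y->s8 s12-x->s9 s12-y->s10 s13-x->s11 s13-y->s12 s14-x->s13 s14-y->s14

Because acceptance depends on a position counted from the end, the machine has to buffer the most recent 3 symbols. Make each state the string of the last up-to-3 symbols read; on input `x` shift the window left and append `x`. Accept when the buffered window has length 3 and begins with `y`.
          x    y  
>  s0     s1   s2 
   s1     s3   s4 
   s2     s5   s6 
   s3     s7   s8 
   s4     s9  s10 
   s5    s11  s12 
   s6    s13  s14 
   s7     s7   s8 
   s8     s9  s10 
   s9    s11  s12 
   s10   s13  s14 
 * s11    s7   s8 
 * s12    s9  s10 
 * s13   s11  s12 
 * s14   s13  s14 
(> = start, * = accepting)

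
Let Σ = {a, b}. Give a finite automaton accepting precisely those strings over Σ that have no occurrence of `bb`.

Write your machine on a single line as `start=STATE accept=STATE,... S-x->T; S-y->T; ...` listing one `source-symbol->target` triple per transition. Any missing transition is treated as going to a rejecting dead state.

start=q0; accept=q0,q1; q0-a->q0; q0-b->q1; q1-a->q0; q1-b->q2; q2-a->q2; q2-b->q2

Track partial matches of the forbidden pattern `bb`. State q2 is a dead state reached once `bb` has occurred; every other state accepts. q0 means no part of `bb` is currently matched.
3 states suffice.
        a   b  
>* q0   q0  q1 
 * q1   q0  q2 
   q2   q2  q2 
(> = start, * = accepting)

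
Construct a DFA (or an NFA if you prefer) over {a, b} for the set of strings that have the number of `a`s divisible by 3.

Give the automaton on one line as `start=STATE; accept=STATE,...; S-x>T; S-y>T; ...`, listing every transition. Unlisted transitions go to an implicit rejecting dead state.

The only thing that matters is how many `a`s have appeared, reduced mod 3. Use one state per residue: q0 for 0, …, q2 for 2. Reading `a` moves to the next residue; anything else stays put. q0 is accepting.
With 3 states:
        a   b  
>* q0   q1  q0 
   q1   q2  q1 
   q2   q0  q2 
(> = start, * = accepting)

start=q0; accept=q0; q0-a>q1; q0-b>q0; q1-a>q2; q1-b>q1; q2-a>q0; q2-b>q2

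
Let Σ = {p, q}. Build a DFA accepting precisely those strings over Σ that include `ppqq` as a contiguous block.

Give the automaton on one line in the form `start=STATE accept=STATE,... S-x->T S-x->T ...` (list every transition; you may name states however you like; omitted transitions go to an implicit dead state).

States S0..S3 record the length of the longest prefix of `ppqq` that matches the current input suffix. Reaching S4 means `ppqq` has been seen, and we stay there forever. Accept from S4.
With 5 states:
        p   q  
>  S0   S1  S0 
   S1   S2  S0 
   S2   S2  S3 
   S3   S1  S4 
 * S4   S4  S4 
(> = start, * = accepting)

start=S0 accept=S4 S0-p->S1 S0-q->S0 S1-p->S2 S1-q->S0 S2-p->S2 S2-q->S3 S3-p->S1 S3-q->S4 S4-p->S4 S4-q->S4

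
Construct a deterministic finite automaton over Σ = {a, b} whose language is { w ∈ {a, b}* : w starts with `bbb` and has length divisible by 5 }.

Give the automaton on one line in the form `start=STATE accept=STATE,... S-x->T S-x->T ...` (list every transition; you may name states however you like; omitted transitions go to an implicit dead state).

Run two small machines in parallel and take their product. The first has 5 states tracking whether the input so far still matches the prefix `bbb`; the second has 5 states tracking the input length modulo 5. A product state is a pair (one from each), accepting exactly when both do. Minimizing collapses redundant product states.
A 9-state machine:
        a   b  
>  q0   q1  q2 
   q1   q1  q1 
   q2   q1  q3 
   q3   q1  q4 
   q4   q5  q5 
   q5   q6  q6 
 * q6   q7  q7 
   q7   q8  q8 
   q8   q4  q4 
(> = start, * = accepting)

start=q0 accept=q6 q0-a->q1 q0-b->q2 q1-a->q1 q1-b->q1 q2-a->q1 q2-b->q3 q3-a->q1 q3-b->q4 q4-a->q5 q4-b->q5 q5-a->q6 q5-b->q6 q6-a->q7 q6-b->q7 q7-a->q8 q7-b->q8 q8-a->q4 q8-b->q4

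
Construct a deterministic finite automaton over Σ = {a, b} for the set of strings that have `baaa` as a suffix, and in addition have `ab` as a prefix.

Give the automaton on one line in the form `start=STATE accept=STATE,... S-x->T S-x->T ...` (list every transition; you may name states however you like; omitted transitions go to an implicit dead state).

Run two small machines in parallel and take their product. One (5 states) tracks how much of the suffix `baaa` has currently been matched; the other (4 states) tracks whether the input so far still matches the prefix `ab`. Each combined state is a pair, one component from each; accept when both components accept.
With 12 states:
          a    b  
>  q0     q1   q2 
   q1     q3   q4 
   q2     q5   q2 
   q3     q3   q2 
   q4     q6   q4 
   q5     q7   q2 
   q6     q8   q4 
   q7     q9   q2 
   q8    q10   q4 
   q9     q3   q2 
 * q10   q11   q4 
   q11   q11   q4 
(> = start, * = accepting)

start=q0 accept=q10 q0-a->q1 q0-b->q2 q1-a->q3 q1-b->q4 q2-a->q5 q2-b->q2 q3-a->q3 q3-b->q2 q4-a->q6 q4-b->q4 q5-a->q7 q5-b->q2 q6-a->q8 q6-b->q4 q7-a->q9 q7-b->q2 q8-a->q10 q8-b->q4 q9-a->q3 q9-b->q2 q10-a->q11 q10-b->q4 q11-a->q11 q11-b->q4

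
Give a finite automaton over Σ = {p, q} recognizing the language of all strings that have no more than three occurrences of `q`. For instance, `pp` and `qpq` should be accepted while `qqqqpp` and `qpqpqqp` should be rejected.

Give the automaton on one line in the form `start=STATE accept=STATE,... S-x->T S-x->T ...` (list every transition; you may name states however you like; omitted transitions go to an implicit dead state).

Only the number of `q`s matters, and only up to 4. Make a chain S0 → S1 → S2 → S3 → S4 advanced by each `q` (with S4 absorbing); every other symbol self-loops. The accepting set is {S0, S1, S2, S3}.
5 states suffice.
        p   q  
>* S0   S0  S1 
 * S1   S1  S2 
 * S2   S2  S3 
 * S3   S3  S4 
   S4   S4  S4 
(> = start, * = accepting)

start=S0 accept=S0,S1,S2,S3 S0-p->S0 S0-q->S1 S1-p->S1 S1-q->S2 S2-p->S2 S2-q->S3 S3-p->S3 S3-q->S4 S4-p->S4 S4-q->S4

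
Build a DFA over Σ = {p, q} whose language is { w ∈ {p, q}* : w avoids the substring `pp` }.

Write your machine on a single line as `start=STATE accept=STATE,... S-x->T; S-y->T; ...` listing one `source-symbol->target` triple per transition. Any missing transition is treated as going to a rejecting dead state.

start=s0; accept=s0,s1; s0-p->s1; s0-q->s0; s1-p->s2; s1-q->s0; s2-p->s2; s2-q->s2

This is the complement of 'contains `pp`'. Use the same substring-matching states — s0 through s2 holding how much of `pp` has just been matched — but flip the accepting set: everything except the trap s2 accepts.
3 states suffice.
        p   q  
>* s0   s1  s0 
 * s1   s2  s0 
   s2   s2  s2 
(> = start, * = accepting)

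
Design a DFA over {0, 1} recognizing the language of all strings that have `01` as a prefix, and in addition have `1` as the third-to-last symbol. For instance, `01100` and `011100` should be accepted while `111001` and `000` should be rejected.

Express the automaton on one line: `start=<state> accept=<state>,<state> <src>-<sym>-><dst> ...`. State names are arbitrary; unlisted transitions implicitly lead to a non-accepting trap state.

Handle the two conditions separately and then intersect. One (4 states) tracks whether the input so far still matches the prefix `01`; the other (15 states) tracks the last 3 symbols read. Each combined state is a pair, one component from each; accept when both components accept. Equivalent product states are then merged.
With 11 states:
       0  1 
>  A   B  C 
   B   C  D 
   C   C  C 
   D   E  F 
   E   G  H 
   F   I  J 
 * G   K  D 
 * H   E  F 
 * I   G  H 
 * J   I  J 
   K   K  D 
(> = start, * = accepting)

start=A accept=G,H,I,J A-0->B A-1->C B-0->C B-1->D C-0->C C-1->C D-0->E D-1->F E-0->G E-1->H F-0->I F-1->J G-0->K G-1->D H-0->E H-1->F I-0->G I-1->H J-0->I J-1->J K-0->K K-1->D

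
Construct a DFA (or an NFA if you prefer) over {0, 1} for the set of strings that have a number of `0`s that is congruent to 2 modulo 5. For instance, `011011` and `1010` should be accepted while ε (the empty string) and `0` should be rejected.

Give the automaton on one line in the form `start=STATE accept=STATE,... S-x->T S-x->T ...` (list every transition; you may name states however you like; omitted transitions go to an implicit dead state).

start=S0 accept=S2 S0-0->S1 S0-1->S0 S1-0->S2 S1-1->S1 S2-0->S3 S2-1->S2 S3-0->S4 S3-1->S3 S4-0->S0 S4-1->S4

The only thing that matters is how many `0`s have appeared, reduced mod 5. Use one state per residue: S0 for 0, …, S4 for 4. Reading `0` moves to the next residue; anything else stays put. S2 is accepting.
5 states suffice.
        0   1  
>  S0   S1  S0 
   S1   S2  S1 
 * S2   S3  S2 
   S3   S4  S3 
   S4   S0  S4 
(> = start, * = accepting)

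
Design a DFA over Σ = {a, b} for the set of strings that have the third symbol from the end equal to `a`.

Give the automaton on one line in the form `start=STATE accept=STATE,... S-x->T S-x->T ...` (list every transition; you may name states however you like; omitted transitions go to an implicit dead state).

A DFA must remember the last 3 symbols (since which symbol is third-to-last isn't known until the input ends). Use one state per possible window of the last ≤3 symbols; accept from those whose window starts with `a`.
          a    b  
>  q0     q1   q2 
   q1     q3   q4 
   q2     q5   q6 
   q3     q7   q8 
   q4     q9  q10 
   q5    q11  q12 
   q6    q13  q14 
 * q7     q7   q8 
 * q8     q9  q10 
 * q9    q11  q12 
 * q10   q13  q14 
   q11    q7   q8 
   q12    q9  q10 
   q13   q11  q12 
   q14   q13  q14 
(> = start, * = accepting)

start=q0 accept=q7,q8,q9,q10 q0-a->q1 q0-b->q2 q1-a->q3 q1-b->q4 q2-a->q5 q2-b->q6 q3-a->q7 q3-b->q8 q4-a->q9 q4-b->q10 q5-a->q11 q5-b->q12 q6-a->q13 q6-b->q14 q7-a->q7 q7-b->q8 q8-a->q9 q8-b->q10 q9-a->q11 q9-b->q12 q10-a->q13 q10-b->q14 q11-a->q7 q11-b->q8 q12-a->q9 q12-b->q10 q13-a->q11 q13-b->q12 q14-a->q13 q14-b->q14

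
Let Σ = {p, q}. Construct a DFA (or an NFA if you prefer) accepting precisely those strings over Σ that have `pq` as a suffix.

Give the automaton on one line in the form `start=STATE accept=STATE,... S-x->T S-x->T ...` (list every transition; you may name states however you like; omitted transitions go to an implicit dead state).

start=s0 accept=s2 s0-p->s1 s0-q->s0 s1-p->s1 s1-q->s2 s2-p->s1 s2-q->s0

Let each state record the length of the longest suffix of the input read so far that is also a prefix of `pq`. s1 means the last symbol is `p`; s2 means the last 2 symbols are `pq`. Accept only at s2, where the string currently ends in `pq`.
With 3 states:
        p   q  
>  s0   s1  s0 
   s1   s1  s2 
 * s2   s1  s0 
(> = start, * = accepting)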